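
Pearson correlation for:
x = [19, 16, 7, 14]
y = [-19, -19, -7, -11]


n=4, Σx=56, Σy=-56, Σxy=-868, Σx²=862, Σy²=892
r = (4×(-868) - 56×(-56))/√((4×862 - 56²)(4×892 - (-56)²))
= -336/√(312×432) = -336/√134784 ≈ -336/367.1294 ≈ -0.9152

r ≈ -0.9152


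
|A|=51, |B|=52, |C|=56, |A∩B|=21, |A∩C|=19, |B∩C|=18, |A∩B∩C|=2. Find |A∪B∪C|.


|A∪B∪C| = 51+52+56-21-19-18+2 = 103

|A∪B∪C| = 103


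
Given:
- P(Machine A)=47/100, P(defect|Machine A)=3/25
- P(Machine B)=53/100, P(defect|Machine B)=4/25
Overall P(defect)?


P(B) = Σ P(B|Aᵢ)×P(Aᵢ)
  3/25×47/100 = 141/2500
  4/25×53/100 = 53/625
Sum = 353/2500

P(defect) = 353/2500 ≈ 14.12%


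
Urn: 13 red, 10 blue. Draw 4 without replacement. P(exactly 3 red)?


Hypergeometric: C(13,3)×C(10,1)/C(23,4)
= 286×10/8855 = 52/161

P(X=3) = 52/161 ≈ 32.30%


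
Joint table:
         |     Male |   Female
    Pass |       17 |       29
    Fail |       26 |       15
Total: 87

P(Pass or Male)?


P(Pass∨Male) = P(Pass) + P(Male) - P(Pass∧Male)
= (46 + 43 - 17)/87 = 72/87 = 24/29

P = 24/29 ≈ 82.76%


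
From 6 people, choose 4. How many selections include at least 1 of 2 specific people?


Complement: C(6,4) - C(4,4) = 15 - 1 = 14

14


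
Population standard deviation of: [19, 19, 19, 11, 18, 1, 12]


Mean = 99/7
  (19-99/7)²=1156/49
  (19-99/7)²=1156/49
  (19-99/7)²=1156/49
  (11-99/7)²=484/49
  (18-99/7)²=729/49
  (1-99/7)²=8464/49
  (12-99/7)²=225/49
Σ(x-μ)² = 1910/7
σ² = (1910/7)/7 = 1910/49

σ = √(1910/49) ≈ 6.2434


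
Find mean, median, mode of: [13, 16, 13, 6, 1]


Sorted: [1, 6, 13, 13, 16]
Mean = 49/5
Median = 13
Freq: {13: 2, 16: 1, 6: 1, 1: 1}
Mode: [13]

Mean=49/5, Median=13, Mode=13


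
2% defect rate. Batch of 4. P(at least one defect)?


P(all good) = (49/50)^4 = 5764801/6250000
P(≥1 defect) = 485199/6250000

P = 485199/6250000 ≈ 7.76%


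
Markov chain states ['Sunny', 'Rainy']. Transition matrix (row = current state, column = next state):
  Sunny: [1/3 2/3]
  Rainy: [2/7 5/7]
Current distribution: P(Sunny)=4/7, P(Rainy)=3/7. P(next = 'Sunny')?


P(next=Sunny) = Σᵢ P(now=i)×P(i→Sunny)
= 4/7×1/3 + 3/7×2/7
= 4/21 + 6/49 = 46/147

P = 46/147 ≈ 0.3129


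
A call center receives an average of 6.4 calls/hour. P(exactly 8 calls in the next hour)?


Poisson(λ=6.4): P(X=8) = e^(-λ)×λ^k/k!
= e^(-6.4) × 6.4^8 / 8!
≈ 0.001661557273 × 2814749.76711 / 40320 ≈ 0.115994

P(X=8) ≈ 0.115994 ≈ 11.60%


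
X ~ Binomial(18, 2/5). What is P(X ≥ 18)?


P(X ≥ 18) = Σ P(X=i) for i=18..18
P(X=18) = 262144/3814697265625
Sum = 262144/3814697265625

P(X ≥ 18) = 262144/3814697265625 ≈ 0.00%


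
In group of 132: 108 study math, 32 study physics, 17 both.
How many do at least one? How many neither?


|A∪B| = 108+32-17 = 123
Neither = 132-123 = 9

At least one: 123; Neither: 9


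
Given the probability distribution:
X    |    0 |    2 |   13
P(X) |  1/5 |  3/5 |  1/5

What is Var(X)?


E[X] = 19/5
E[X²] = 181/5
Var(X) = E[X²] - (E[X])² = 181/5 - 361/25 = 544/25

Var(X) = 544/25 ≈ 21.7600


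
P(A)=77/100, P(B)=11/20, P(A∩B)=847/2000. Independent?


P(A)×P(B) = 847/2000
P(A∩B) = 847/2000
Equal ✓ → Independent

Yes, independent


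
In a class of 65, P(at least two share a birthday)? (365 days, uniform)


P(all different) = Π(365-i)/365 for i=0..64
= 0.002317
P(match) = 1 - 0.002317 = 0.997683

P ≈ 0.9977 ≈ 99.77%


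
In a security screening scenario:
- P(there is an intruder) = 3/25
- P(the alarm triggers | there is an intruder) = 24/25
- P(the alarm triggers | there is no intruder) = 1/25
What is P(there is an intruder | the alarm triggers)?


Using Bayes' theorem:
P(A|B) = P(B|A)·P(A) / P(B)

P(the alarm triggers) = 24/25 × 3/25 + 1/25 × 22/25
= 72/625 + 22/625 = 94/625

P(there is an intruder|the alarm triggers) = (72/625) / (94/625) = 36/47

P(there is an intruder|the alarm triggers) = 36/47 ≈ 76.60%


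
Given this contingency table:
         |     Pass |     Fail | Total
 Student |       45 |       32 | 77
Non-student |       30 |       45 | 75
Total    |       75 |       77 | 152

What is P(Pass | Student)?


P(Pass | Student) = 45/(45+32) = 45/77

P(Pass|Student) = 45/77 ≈ 58.44%


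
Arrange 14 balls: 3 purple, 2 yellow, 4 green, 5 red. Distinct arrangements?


14!/(3!×2!×4!×5!) = 2522520

2522520


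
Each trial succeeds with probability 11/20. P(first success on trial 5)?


Geometric: P(X=5) = (1-p)^(k-1)×p = (9/20)^4×11/20 = 72171/3200000

P(X=5) = 72171/3200000 ≈ 2.26%


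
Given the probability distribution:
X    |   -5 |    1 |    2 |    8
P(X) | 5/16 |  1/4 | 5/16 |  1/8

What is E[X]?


E[X] = Σ x·P(X=x)
= (-5)×(5/16) + (1)×(1/4) + (2)×(5/16) + (8)×(1/8)
= 5/16

E[X] = 5/16


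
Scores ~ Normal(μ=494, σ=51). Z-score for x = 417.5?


z = (x - μ)/σ = (417.5 - 494)/51 = -1.5

z = -1.5


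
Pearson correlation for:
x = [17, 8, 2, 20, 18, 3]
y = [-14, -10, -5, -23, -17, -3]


n=6, Σx=68, Σy=-72, Σxy=-1103, Σx²=1090, Σy²=1148
r = (6×(-1103) - 68×(-72))/√((6×1090 - 68²)(6×1148 - (-72)²))
= -1722/√(1916×1704) = -1722/√3264864 ≈ -1722/1806.8935 ≈ -0.9530

r ≈ -0.9530


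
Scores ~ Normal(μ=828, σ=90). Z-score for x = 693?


z = (x - μ)/σ = (693 - 828)/90 = -1.5

z = -1.5


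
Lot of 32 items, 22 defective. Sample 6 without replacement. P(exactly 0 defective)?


Hypergeometric: C(22,0)×C(10,6)/C(32,6)
= 1×210/906192 = 5/21576

P(X=0) = 5/21576 ≈ 0.02%


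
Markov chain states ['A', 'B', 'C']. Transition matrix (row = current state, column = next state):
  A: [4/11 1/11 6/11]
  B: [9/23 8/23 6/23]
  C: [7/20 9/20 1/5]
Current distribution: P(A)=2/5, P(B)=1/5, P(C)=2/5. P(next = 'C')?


P(next=C) = Σᵢ P(now=i)×P(i→C)
= 2/5×6/11 + 1/5×6/23 + 2/5×1/5
= 12/55 + 6/115 + 2/25 = 2216/6325

P = 2216/6325 ≈ 0.3504


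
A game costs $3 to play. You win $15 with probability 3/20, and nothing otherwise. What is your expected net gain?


E[gain] = (15-3)×3/20 + (-3)×17/20
= 9/5 - 51/20 = -3/4

Expected net gain = $-3/4 ≈ $-0.75


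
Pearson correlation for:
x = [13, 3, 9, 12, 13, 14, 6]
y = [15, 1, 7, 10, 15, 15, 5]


n=7, Σx=70, Σy=68, Σxy=816, Σx²=804, Σy²=850
r = (7×816 - 70×68)/√((7×804 - 70²)(7×850 - 68²))
= 952/√(728×1326) = 952/√965328 ≈ 952/982.5111 ≈ 0.9689

r ≈ 0.9689


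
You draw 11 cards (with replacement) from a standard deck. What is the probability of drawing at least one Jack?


P(not a Jack) = 48/52 = 12/13
P(none in 11 draws) = (12/13)^11 = 743008370688/1792160394037
P(≥1 Jack) = 1 - 743008370688/1792160394037 = 1049152023349/1792160394037

P = 1049152023349/1792160394037 ≈ 58.54%


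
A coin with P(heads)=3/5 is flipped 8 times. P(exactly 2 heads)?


Binomial: P(X=2) = C(8,2)×p^2×(1-p)^6
= 28 × 9/25 × 64/15625 = 16128/390625

P(X=2) = 16128/390625 ≈ 4.13%


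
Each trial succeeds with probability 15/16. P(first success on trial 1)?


Geometric: P(X=1) = (1-p)^(k-1)×p = (1/16)^0×15/16 = 15/16

P(X=1) = 15/16 ≈ 93.75%


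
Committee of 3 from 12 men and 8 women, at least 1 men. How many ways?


Count by #men:
  1M,2W: C(12,1)×C(8,2)=336
  2M,1W: C(12,2)×C(8,1)=528
  3M,0W: C(12,3)×C(8,0)=220
Total = 1084

1084


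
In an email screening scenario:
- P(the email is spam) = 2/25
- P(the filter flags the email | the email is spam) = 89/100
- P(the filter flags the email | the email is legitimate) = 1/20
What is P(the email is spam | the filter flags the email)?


Using Bayes' theorem:
P(A|B) = P(B|A)·P(A) / P(B)

P(the filter flags the email) = 89/100 × 2/25 + 1/20 × 23/25
= 89/1250 + 23/500 = 293/2500

P(the email is spam|the filter flags the email) = (89/1250) / (293/2500) = 178/293

P(the email is spam|the filter flags the email) = 178/293 ≈ 60.75%


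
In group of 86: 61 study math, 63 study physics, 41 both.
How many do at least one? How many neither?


|A∪B| = 61+63-41 = 83
Neither = 86-83 = 3

At least one: 83; Neither: 3


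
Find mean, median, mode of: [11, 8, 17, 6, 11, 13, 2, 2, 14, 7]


Sorted: [2, 2, 6, 7, 8, 11, 11, 13, 14, 17]
Mean = 91/10
Median = 19/2
Freq: {11: 2, 8: 1, 17: 1, 6: 1, 13: 1, 2: 2, 14: 1, 7: 1}
Mode: [2, 11]

Mean=91/10, Median=19/2, Mode=[2, 11]


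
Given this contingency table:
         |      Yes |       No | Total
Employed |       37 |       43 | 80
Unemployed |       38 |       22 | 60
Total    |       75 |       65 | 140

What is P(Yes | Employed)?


P(Yes | Employed) = 37/(37+43) = 37/80

P(Yes|Employed) = 37/80 ≈ 46.25%


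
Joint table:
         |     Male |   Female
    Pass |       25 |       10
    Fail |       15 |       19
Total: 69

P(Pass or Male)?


P(Pass∨Male) = P(Pass) + P(Male) - P(Pass∧Male)
= (35 + 40 - 25)/69 = 50/69

P = 50/69 ≈ 72.46%


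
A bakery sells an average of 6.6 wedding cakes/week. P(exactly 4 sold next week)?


Poisson(λ=6.6): P(X=4) = e^(-λ)×λ^k/k!
= e^(-6.6) × 6.6^4 / 4!
≈ 0.001360368038 × 1897.4736 / 24 ≈ 0.107553

P(X=4) ≈ 0.107553 ≈ 10.76%


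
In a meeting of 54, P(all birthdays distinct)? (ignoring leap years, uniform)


P(all different) = Π(365-i)/365 for i=0..53
= (365/365)×(364/365)×...×(312/365)
= 0.016123

P ≈ 0.0161 ≈ 1.61%


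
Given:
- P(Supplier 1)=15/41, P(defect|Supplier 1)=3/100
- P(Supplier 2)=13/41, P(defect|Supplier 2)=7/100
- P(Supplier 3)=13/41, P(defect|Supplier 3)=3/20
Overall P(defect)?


P(B) = Σ P(B|Aᵢ)×P(Aᵢ)
  3/100×15/41 = 9/820
  7/100×13/41 = 91/4100
  3/20×13/41 = 39/820
Sum = 331/4100

P(defect) = 331/4100 ≈ 8.07%


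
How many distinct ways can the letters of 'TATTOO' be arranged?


Letters: 6, freq: {'T': 3, 'A': 1, 'O': 2}
6!/(3!×1!×2!) = 720/12 = 60

60


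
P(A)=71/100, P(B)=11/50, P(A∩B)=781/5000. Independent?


P(A)×P(B) = 781/5000
P(A∩B) = 781/5000
Equal ✓ → Independent

Yes, independent


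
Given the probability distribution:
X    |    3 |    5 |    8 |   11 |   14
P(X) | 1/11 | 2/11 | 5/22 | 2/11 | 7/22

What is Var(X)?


E[X] = 104/11
E[X²] = 1147/11
Var(X) = E[X²] - (E[X])² = 1147/11 - 10816/121 = 1801/121

Var(X) = 1801/121 ≈ 14.8843


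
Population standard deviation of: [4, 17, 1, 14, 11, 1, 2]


Mean = 50/7
  (4-50/7)²=484/49
  (17-50/7)²=4761/49
  (1-50/7)²=1849/49
  (14-50/7)²=2304/49
  (11-50/7)²=729/49
  (1-50/7)²=1849/49
  (2-50/7)²=1296/49
Σ(x-μ)² = 1896/7
σ² = (1896/7)/7 = 1896/49

σ = √(1896/49) ≈ 6.2204


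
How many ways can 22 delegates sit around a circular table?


Circular arrangements of 22 distinct objects: fix one position to break rotational symmetry.
(n-1)! = 21! = 51090942171709440000

51090942171709440000


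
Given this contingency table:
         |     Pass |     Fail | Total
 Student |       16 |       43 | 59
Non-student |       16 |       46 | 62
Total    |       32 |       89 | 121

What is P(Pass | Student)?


P(Pass | Student) = 16/(16+43) = 16/59

P(Pass|Student) = 16/59 ≈ 27.12%


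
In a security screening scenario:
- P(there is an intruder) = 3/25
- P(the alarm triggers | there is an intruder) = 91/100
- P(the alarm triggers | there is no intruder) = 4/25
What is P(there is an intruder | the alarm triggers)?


Using Bayes' theorem:
P(A|B) = P(B|A)·P(A) / P(B)

P(the alarm triggers) = 91/100 × 3/25 + 4/25 × 22/25
= 273/2500 + 88/625 = 1/4

P(there is an intruder|the alarm triggers) = (273/2500) / (1/4) = 273/625

P(there is an intruder|the alarm triggers) = 273/625 ≈ 43.68%


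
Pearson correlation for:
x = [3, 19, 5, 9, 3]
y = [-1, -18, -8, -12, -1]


n=5, Σx=39, Σy=-40, Σxy=-496, Σx²=485, Σy²=534
r = (5×(-496) - 39×(-40))/√((5×485 - 39²)(5×534 - (-40)²))
= -920/√(904×1070) = -920/√967280 ≈ -920/983.5039 ≈ -0.9354

r ≈ -0.9354


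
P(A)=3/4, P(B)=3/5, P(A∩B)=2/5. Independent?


P(A)×P(B) = 9/20
P(A∩B) = 2/5
Not equal → NOT independent

No, not independent


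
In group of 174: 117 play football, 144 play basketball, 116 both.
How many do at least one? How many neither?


|A∪B| = 117+144-116 = 145
Neither = 174-145 = 29

At least one: 145; Neither: 29


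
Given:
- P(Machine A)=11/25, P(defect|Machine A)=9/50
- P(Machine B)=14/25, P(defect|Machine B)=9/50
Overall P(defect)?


P(B) = Σ P(B|Aᵢ)×P(Aᵢ)
  9/50×11/25 = 99/1250
  9/50×14/25 = 63/625
Sum = 9/50

P(defect) = 9/50 ≈ 18.00%


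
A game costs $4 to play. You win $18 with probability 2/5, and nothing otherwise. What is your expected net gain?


E[gain] = (18-4)×2/5 + (-4)×3/5
= 28/5 - 12/5 = 16/5

Expected net gain = $16/5 ≈ $3.20


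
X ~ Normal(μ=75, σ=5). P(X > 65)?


z = (65-75)/5 = -2.0
P(X > 65) = 1 - P(Z ≤ -2.0) = 1 - 0.0228 = 0.9772

P(X > 65) ≈ 0.9772


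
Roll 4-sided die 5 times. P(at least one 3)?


P(no 3)^5 = (3/4)^5 = 243/1024
P(≥1) = 1 - 243/1024 = 781/1024

P = 781/1024 ≈ 76.27%


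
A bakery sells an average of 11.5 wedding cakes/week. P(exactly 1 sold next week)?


Poisson(λ=11.5): P(X=1) = e^(-λ)×λ^k/k!
= e^(-11.5) × 11.5^1 / 1!
≈ 1.01300936e-05 × 11.5 / 1 ≈ 0.000116

P(X=1) ≈ 0.000116 ≈ 0.01%


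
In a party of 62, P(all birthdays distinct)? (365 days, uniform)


P(all different) = Π(365-i)/365 for i=0..61
= (365/365)×(364/365)×...×(304/365)
= 0.004090

P ≈ 0.0041 ≈ 0.41%


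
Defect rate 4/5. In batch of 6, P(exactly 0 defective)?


Binomial: P(X=0) = C(6,0)×p^0×(1-p)^6
= 1 × 1 × 1/15625 = 1/15625

P(X=0) = 1/15625 ≈ 0.01%


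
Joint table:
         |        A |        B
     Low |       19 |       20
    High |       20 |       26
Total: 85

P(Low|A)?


P(Low|A) = 19/(19+20) = 19/39

P = 19/39 ≈ 48.72%


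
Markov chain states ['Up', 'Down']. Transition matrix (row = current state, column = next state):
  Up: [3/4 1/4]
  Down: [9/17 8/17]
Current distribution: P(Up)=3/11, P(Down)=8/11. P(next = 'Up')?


P(next=Up) = Σᵢ P(now=i)×P(i→Up)
= 3/11×3/4 + 8/11×9/17
= 9/44 + 72/187 = 441/748

P = 441/748 ≈ 0.5896


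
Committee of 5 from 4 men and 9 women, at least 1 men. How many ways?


Count by #men:
  1M,4W: C(4,1)×C(9,4)=504
  2M,3W: C(4,2)×C(9,3)=504
  3M,2W: C(4,3)×C(9,2)=144
  4M,1W: C(4,4)×C(9,1)=9
Total = 1161

1161


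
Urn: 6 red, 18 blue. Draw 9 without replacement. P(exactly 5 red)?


Hypergeometric: C(6,5)×C(18,4)/C(24,9)
= 6×3060/1307504 = 135/9614

P(X=5) = 135/9614 ≈ 1.40%


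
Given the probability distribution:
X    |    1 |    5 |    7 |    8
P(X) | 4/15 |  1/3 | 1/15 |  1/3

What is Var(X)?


E[X] = 76/15
E[X²] = 166/5
Var(X) = E[X²] - (E[X])² = 166/5 - 5776/225 = 1694/225

Var(X) = 1694/225 ≈ 7.5289


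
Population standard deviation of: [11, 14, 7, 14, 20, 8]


Mean = 74/6 = 37/3
  (11-37/3)²=16/9
  (14-37/3)²=25/9
  (7-37/3)²=256/9
  (14-37/3)²=25/9
  (20-37/3)²=529/9
  (8-37/3)²=169/9
Σ(x-μ)² = 340/3
σ² = (340/3)/6 = 170/9

σ = √(170/9) ≈ 4.3461


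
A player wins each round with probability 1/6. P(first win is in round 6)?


Geometric: P(X=6) = (1-p)^(k-1)×p = (5/6)^5×1/6 = 3125/46656

P(X=6) = 3125/46656 ≈ 6.70%


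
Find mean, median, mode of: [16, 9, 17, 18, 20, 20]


Sorted: [9, 16, 17, 18, 20, 20]
Mean = 100/6 = 50/3
Median = 35/2
Freq: {16: 1, 9: 1, 17: 1, 18: 1, 20: 2}
Mode: [20]

Mean=50/3, Median=35/2, Mode=20


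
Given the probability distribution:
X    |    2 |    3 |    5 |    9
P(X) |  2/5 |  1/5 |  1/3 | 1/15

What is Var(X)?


E[X] = 11/3
E[X²] = 257/15
Var(X) = E[X²] - (E[X])² = 257/15 - 121/9 = 166/45

Var(X) = 166/45 ≈ 3.6889


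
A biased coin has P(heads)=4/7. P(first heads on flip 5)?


Geometric: P(X=5) = (1-p)^(k-1)×p = (3/7)^4×4/7 = 324/16807

P(X=5) = 324/16807 ≈ 1.93%


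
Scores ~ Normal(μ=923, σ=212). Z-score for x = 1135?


z = (x - μ)/σ = (1135 - 923)/212 = 1.0

z = 1.0


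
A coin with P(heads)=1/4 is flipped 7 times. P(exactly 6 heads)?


Binomial: P(X=6) = C(7,6)×p^6×(1-p)^1
= 7 × 1/4096 × 3/4 = 21/16384

P(X=6) = 21/16384 ≈ 0.13%


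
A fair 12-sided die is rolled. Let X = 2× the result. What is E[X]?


E[die] = (1+12)/2 = 13/2
E[X] = 2 × 13/2 = 13

E[X] = 13


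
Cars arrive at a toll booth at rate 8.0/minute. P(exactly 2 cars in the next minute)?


Poisson(λ=8.0): P(X=2) = e^(-λ)×λ^k/k!
= e^(-8.0) × 8.0^2 / 2!
≈ 0.0003354626279 × 64 / 2 ≈ 0.010735

P(X=2) ≈ 0.010735 ≈ 1.07%


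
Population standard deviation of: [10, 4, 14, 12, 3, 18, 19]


Mean = 80/7
  (10-80/7)²=100/49
  (4-80/7)²=2704/49
  (14-80/7)²=324/49
  (12-80/7)²=16/49
  (3-80/7)²=3481/49
  (18-80/7)²=2116/49
  (19-80/7)²=2809/49
Σ(x-μ)² = 1650/7
σ² = (1650/7)/7 = 1650/49

σ = √(1650/49) ≈ 5.8029


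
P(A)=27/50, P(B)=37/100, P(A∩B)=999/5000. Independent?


P(A)×P(B) = 999/5000
P(A∩B) = 999/5000
Equal ✓ → Independent

Yes, independent


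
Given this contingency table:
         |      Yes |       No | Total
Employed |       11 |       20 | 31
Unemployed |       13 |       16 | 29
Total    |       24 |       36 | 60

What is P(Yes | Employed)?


P(Yes | Employed) = 11/(11+20) = 11/31

P(Yes|Employed) = 11/31 ≈ 35.48%


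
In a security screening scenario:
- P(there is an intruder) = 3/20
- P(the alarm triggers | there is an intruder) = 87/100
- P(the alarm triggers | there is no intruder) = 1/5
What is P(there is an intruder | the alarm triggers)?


Using Bayes' theorem:
P(A|B) = P(B|A)·P(A) / P(B)

P(the alarm triggers) = 87/100 × 3/20 + 1/5 × 17/20
= 261/2000 + 17/100 = 601/2000

P(there is an intruder|the alarm triggers) = (261/2000) / (601/2000) = 261/601

P(there is an intruder|the alarm triggers) = 261/601 ≈ 43.43%


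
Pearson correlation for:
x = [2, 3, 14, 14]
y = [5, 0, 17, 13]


n=4, Σx=33, Σy=35, Σxy=430, Σx²=405, Σy²=483
r = (4×430 - 33×35)/√((4×405 - 33²)(4×483 - 35²))
= 565/√(531×707) = 565/√375417 ≈ 565/612.7128 ≈ 0.9221

r ≈ 0.9221


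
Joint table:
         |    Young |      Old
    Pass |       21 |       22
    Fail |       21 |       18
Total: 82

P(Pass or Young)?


P(Pass∨Young) = P(Pass) + P(Young) - P(Pass∧Young)
= (43 + 42 - 21)/82 = 64/82 = 32/41

P = 32/41 ≈ 78.05%


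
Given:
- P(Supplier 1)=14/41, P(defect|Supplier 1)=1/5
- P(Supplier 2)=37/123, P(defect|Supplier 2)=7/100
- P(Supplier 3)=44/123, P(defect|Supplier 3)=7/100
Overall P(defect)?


P(B) = Σ P(B|Aᵢ)×P(Aᵢ)
  1/5×14/41 = 14/205
  7/100×37/123 = 259/12300
  7/100×44/123 = 77/3075
Sum = 469/4100

P(defect) = 469/4100 ≈ 11.44%


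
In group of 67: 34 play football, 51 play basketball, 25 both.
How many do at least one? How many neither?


|A∪B| = 34+51-25 = 60
Neither = 67-60 = 7

At least one: 60; Neither: 7


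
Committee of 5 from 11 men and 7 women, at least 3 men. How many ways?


Count by #men:
  3M,2W: C(11,3)×C(7,2)=3465
  4M,1W: C(11,4)×C(7,1)=2310
  5M,0W: C(11,5)×C(7,0)=462
Total = 6237

6237


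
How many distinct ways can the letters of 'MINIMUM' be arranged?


Letters: 7, freq: {'M': 3, 'I': 2, 'N': 1, 'U': 1}
7!/(3!×2!×1!×1!) = 5040/12 = 420

420


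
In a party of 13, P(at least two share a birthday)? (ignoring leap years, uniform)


P(all different) = Π(365-i)/365 for i=0..12
= 0.805590
P(match) = 1 - 0.805590 = 0.194410

P ≈ 0.1944 ≈ 19.44%


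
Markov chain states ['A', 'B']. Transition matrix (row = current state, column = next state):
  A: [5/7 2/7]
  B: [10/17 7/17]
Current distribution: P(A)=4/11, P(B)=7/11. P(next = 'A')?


P(next=A) = Σᵢ P(now=i)×P(i→A)
= 4/11×5/7 + 7/11×10/17
= 20/77 + 70/187 = 830/1309

P = 830/1309 ≈ 0.6341


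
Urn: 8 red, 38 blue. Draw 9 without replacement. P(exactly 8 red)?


Hypergeometric: C(8,8)×C(38,1)/C(46,9)
= 1×38/1101716330 = 1/28992535

P(X=8) = 1/28992535 ≈ 0.00%


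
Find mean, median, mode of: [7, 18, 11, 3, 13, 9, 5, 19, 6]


Sorted: [3, 5, 6, 7, 9, 11, 13, 18, 19]
Mean = 91/9
Median = 9
Freq: {7: 1, 18: 1, 11: 1, 3: 1, 13: 1, 9: 1, 5: 1, 19: 1, 6: 1}
Mode: No mode

Mean=91/9, Median=9, Mode=No mode


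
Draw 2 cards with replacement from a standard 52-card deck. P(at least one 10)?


P(not a 10) = 48/52 = 12/13
P(none in 2 draws) = (12/13)^2 = 144/169
P(≥1 10) = 1 - 144/169 = 25/169

P = 25/169 ≈ 14.79%


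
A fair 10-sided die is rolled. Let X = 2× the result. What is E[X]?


E[die] = (1+10)/2 = 11/2
E[X] = 2 × 11/2 = 11

E[X] = 11


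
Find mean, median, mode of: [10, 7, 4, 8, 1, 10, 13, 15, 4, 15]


Sorted: [1, 4, 4, 7, 8, 10, 10, 13, 15, 15]
Mean = 87/10
Median = 9
Freq: {10: 2, 7: 1, 4: 2, 8: 1, 1: 1, 13: 1, 15: 2}
Mode: [4, 10, 15]

Mean=87/10, Median=9, Mode=[4, 10, 15]


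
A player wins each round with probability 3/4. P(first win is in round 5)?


Geometric: P(X=5) = (1-p)^(k-1)×p = (1/4)^4×3/4 = 3/1024

P(X=5) = 3/1024 ≈ 0.29%


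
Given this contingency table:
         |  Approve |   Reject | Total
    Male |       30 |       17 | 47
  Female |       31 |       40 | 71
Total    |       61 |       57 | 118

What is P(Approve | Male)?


P(Approve | Male) = 30/(30+17) = 30/47

P(Approve|Male) = 30/47 ≈ 63.83%


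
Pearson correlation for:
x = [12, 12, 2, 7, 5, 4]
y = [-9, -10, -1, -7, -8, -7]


n=6, Σx=42, Σy=-42, Σxy=-347, Σx²=382, Σy²=344
r = (6×(-347) - 42×(-42))/√((6×382 - 42²)(6×344 - (-42)²))
= -318/√(528×300) = -318/√158400 ≈ -318/397.9950 ≈ -0.7990

r ≈ -0.7990


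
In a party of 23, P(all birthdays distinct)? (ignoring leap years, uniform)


P(all different) = Π(365-i)/365 for i=0..22
= (365/365)×(364/365)×...×(343/365)
= 0.492703

P ≈ 0.4927 ≈ 49.27%


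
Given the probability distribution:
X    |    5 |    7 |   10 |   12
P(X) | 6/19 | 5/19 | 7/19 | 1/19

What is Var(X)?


E[X] = 147/19
E[X²] = 1239/19
Var(X) = E[X²] - (E[X])² = 1239/19 - 21609/361 = 1932/361

Var(X) = 1932/361 ≈ 5.3518


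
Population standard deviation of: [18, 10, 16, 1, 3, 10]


Mean = 58/6 = 29/3
  (18-29/3)²=625/9
  (10-29/3)²=1/9
  (16-29/3)²=361/9
  (1-29/3)²=676/9
  (3-29/3)²=400/9
  (10-29/3)²=1/9
Σ(x-μ)² = 688/3
σ² = (688/3)/6 = 344/9

σ = √(344/9) ≈ 6.1824


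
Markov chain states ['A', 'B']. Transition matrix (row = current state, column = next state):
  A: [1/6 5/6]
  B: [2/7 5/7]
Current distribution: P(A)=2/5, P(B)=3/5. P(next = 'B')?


P(next=B) = Σᵢ P(now=i)×P(i→B)
= 2/5×5/6 + 3/5×5/7
= 1/3 + 3/7 = 16/21

P = 16/21 ≈ 0.7619


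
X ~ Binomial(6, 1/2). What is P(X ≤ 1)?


P(X ≤ 1) = Σ P(X=i) for i=0..1
P(X=0) = 1/64
P(X=1) = 3/32
Sum = 7/64

P(X ≤ 1) = 7/64 ≈ 10.94%


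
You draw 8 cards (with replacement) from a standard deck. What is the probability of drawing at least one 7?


P(not a 7) = 48/52 = 12/13
P(none in 8 draws) = (12/13)^8 = 429981696/815730721
P(≥1 7) = 1 - 429981696/815730721 = 385749025/815730721

P = 385749025/815730721 ≈ 47.29%


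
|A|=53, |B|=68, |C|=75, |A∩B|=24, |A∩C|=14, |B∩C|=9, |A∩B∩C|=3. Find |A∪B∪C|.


|A∪B∪C| = 53+68+75-24-14-9+3 = 152

|A∪B∪C| = 152


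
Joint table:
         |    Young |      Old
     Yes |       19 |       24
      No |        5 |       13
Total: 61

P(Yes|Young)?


P(Yes|Young) = 19/(19+5) = 19/24

P = 19/24 ≈ 79.17%


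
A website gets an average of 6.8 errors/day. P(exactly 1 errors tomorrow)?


Poisson(λ=6.8): P(X=1) = e^(-λ)×λ^k/k!
= e^(-6.8) × 6.8^1 / 1!
≈ 0.001113775148 × 6.8 / 1 ≈ 0.007574

P(X=1) ≈ 0.007574 ≈ 0.76%


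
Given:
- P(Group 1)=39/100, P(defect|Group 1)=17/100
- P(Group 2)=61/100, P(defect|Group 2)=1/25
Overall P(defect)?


P(B) = Σ P(B|Aᵢ)×P(Aᵢ)
  17/100×39/100 = 663/10000
  1/25×61/100 = 61/2500
Sum = 907/10000

P(defect) = 907/10000 ≈ 9.07%


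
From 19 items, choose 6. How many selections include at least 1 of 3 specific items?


Complement: C(19,6) - C(16,6) = 27132 - 8008 = 19124

19124


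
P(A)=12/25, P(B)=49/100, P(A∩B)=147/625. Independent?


P(A)×P(B) = 147/625
P(A∩B) = 147/625
Equal ✓ → Independent

Yes, independent


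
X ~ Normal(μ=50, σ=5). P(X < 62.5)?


z = (62.5-50)/5 = 2.5
P(Z < 2.5) = 0.9938

P(X < 62.5) ≈ 0.9938


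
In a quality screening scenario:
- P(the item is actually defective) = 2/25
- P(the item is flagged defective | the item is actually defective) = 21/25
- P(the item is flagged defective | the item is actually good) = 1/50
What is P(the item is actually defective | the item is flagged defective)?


Using Bayes' theorem:
P(A|B) = P(B|A)·P(A) / P(B)

P(the item is flagged defective) = 21/25 × 2/25 + 1/50 × 23/25
= 42/625 + 23/1250 = 107/1250

P(the item is actually defective|the item is flagged defective) = (42/625) / (107/1250) = 84/107

P(the item is actually defective|the item is flagged defective) = 84/107 ≈ 78.50%


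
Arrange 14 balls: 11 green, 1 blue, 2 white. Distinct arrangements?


14!/(11!×1!×2!) = 1092

1092


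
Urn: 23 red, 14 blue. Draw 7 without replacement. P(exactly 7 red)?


Hypergeometric: C(23,7)×C(14,0)/C(37,7)
= 245157×1/10295472 = 437/18352

P(X=7) = 437/18352 ≈ 2.38%


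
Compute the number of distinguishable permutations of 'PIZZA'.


Letters: 5, freq: {'P': 1, 'I': 1, 'Z': 2, 'A': 1}
5!/(1!×1!×2!×1!) = 120/2 = 60

60


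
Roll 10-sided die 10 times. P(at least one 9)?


P(no 9)^10 = (9/10)^10 = 3486784401/10000000000
P(≥1) = 1 - 3486784401/10000000000 = 6513215599/10000000000

P = 6513215599/10000000000 ≈ 65.13%


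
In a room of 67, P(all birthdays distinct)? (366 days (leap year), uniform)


P(all different) = Π(366-i)/366 for i=0..66
= (366/366)×(365/366)×...×(300/366)
= 0.001590

P ≈ 0.0016 ≈ 0.16%


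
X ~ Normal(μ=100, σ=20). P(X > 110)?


z = (110-100)/20 = 0.5
P(X > 110) = 1 - P(Z ≤ 0.5) = 1 - 0.6915 = 0.3085

P(X > 110) ≈ 0.3085


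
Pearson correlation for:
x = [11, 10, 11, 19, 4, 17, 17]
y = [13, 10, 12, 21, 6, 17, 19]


n=7, Σx=89, Σy=98, Σxy=1410, Σx²=1297, Σy²=1540
r = (7×1410 - 89×98)/√((7×1297 - 89²)(7×1540 - 98²))
= 1148/√(1158×1176) = 1148/√1361808 ≈ 1148/1166.9653 ≈ 0.9837

r ≈ 0.9837


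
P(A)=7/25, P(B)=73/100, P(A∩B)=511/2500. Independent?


P(A)×P(B) = 511/2500
P(A∩B) = 511/2500
Equal ✓ → Independent

Yes, independent


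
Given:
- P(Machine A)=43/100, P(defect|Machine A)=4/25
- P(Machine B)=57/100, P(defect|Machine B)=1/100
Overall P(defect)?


P(B) = Σ P(B|Aᵢ)×P(Aᵢ)
  4/25×43/100 = 43/625
  1/100×57/100 = 57/10000
Sum = 149/2000

P(defect) = 149/2000 ≈ 7.45%


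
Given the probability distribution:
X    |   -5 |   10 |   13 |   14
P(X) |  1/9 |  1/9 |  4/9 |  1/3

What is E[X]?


E[X] = Σ x·P(X=x)
= (-5)×(1/9) + (10)×(1/9) + (13)×(4/9) + (14)×(1/3)
= 11

E[X] = 11


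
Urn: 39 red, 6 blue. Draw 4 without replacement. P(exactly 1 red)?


Hypergeometric: C(39,1)×C(6,3)/C(45,4)
= 39×20/148995 = 52/9933

P(X=1) = 52/9933 ≈ 0.52%


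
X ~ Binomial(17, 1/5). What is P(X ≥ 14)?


P(X ≥ 14) = Σ P(X=i) for i=14..17
P(X=14) = 8704/152587890625
P(X=15) = 2176/762939453125
P(X=16) = 68/762939453125
P(X=17) = 1/762939453125
Sum = 9153/152587890625

P(X ≥ 14) = 9153/152587890625 ≈ 0.00%


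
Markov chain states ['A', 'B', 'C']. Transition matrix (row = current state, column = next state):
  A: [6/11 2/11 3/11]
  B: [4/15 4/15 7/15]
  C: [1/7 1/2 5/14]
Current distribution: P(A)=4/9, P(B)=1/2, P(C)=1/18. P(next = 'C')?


P(next=C) = Σᵢ P(now=i)×P(i→C)
= 4/9×3/11 + 1/2×7/15 + 1/18×5/14
= 4/33 + 7/30 + 5/252 = 5189/13860

P = 5189/13860 ≈ 0.3744


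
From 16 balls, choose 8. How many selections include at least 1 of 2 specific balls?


Complement: C(16,8) - C(14,8) = 12870 - 3003 = 9867

9867


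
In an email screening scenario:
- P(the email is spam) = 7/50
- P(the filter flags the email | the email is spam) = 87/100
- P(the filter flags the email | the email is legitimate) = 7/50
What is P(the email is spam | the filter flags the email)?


Using Bayes' theorem:
P(A|B) = P(B|A)·P(A) / P(B)

P(the filter flags the email) = 87/100 × 7/50 + 7/50 × 43/50
= 609/5000 + 301/2500 = 1211/5000

P(the email is spam|the filter flags the email) = (609/5000) / (1211/5000) = 87/173

P(the email is spam|the filter flags the email) = 87/173 ≈ 50.29%


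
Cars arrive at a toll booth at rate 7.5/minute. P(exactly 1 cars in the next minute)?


Poisson(λ=7.5): P(X=1) = e^(-λ)×λ^k/k!
= e^(-7.5) × 7.5^1 / 1!
≈ 0.0005530843701 × 7.5 / 1 ≈ 0.004148

P(X=1) ≈ 0.004148 ≈ 0.41%


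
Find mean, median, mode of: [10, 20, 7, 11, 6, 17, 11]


Sorted: [6, 7, 10, 11, 11, 17, 20]
Mean = 82/7
Median = 11
Freq: {10: 1, 20: 1, 7: 1, 11: 2, 6: 1, 17: 1}
Mode: [11]

Mean=82/7, Median=11, Mode=11


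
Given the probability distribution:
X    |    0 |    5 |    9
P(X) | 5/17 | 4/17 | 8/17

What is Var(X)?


E[X] = 92/17
E[X²] = 44
Var(X) = E[X²] - (E[X])² = 44 - 8464/289 = 4252/289

Var(X) = 4252/289 ≈ 14.7128


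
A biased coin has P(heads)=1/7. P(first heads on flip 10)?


Geometric: P(X=10) = (1-p)^(k-1)×p = (6/7)^9×1/7 = 10077696/282475249

P(X=10) = 10077696/282475249 ≈ 3.57%


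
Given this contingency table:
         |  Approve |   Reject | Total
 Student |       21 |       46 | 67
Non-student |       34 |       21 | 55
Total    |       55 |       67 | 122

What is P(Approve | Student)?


P(Approve | Student) = 21/(21+46) = 21/67

P(Approve|Student) = 21/67 ≈ 31.34%


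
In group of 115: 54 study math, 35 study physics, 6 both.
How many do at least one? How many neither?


|A∪B| = 54+35-6 = 83
Neither = 115-83 = 32

At least one: 83; Neither: 32


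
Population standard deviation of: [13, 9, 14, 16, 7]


Mean = 59/5
  (13-59/5)²=36/25
  (9-59/5)²=196/25
  (14-59/5)²=121/25
  (16-59/5)²=441/25
  (7-59/5)²=576/25
Σ(x-μ)² = 274/5
σ² = (274/5)/5 = 274/25

σ = √(274/25) ≈ 3.3106


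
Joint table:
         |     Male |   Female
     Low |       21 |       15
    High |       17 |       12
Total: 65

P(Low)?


P(Low) = (21+15)/65 = 36/65

P(Low) = 36/65 ≈ 55.38%


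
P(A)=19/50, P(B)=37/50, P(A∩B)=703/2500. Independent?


P(A)×P(B) = 703/2500
P(A∩B) = 703/2500
Equal ✓ → Independent

Yes, independent


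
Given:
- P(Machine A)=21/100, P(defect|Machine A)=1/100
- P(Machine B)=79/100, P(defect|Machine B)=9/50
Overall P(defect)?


P(B) = Σ P(B|Aᵢ)×P(Aᵢ)
  1/100×21/100 = 21/10000
  9/50×79/100 = 711/5000
Sum = 1443/10000

P(defect) = 1443/10000 ≈ 14.43%


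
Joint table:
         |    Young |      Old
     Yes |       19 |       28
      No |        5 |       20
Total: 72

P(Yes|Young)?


P(Yes|Young) = 19/(19+5) = 19/24

P = 19/24 ≈ 79.17%


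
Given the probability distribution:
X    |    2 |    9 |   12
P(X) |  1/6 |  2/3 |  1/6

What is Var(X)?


E[X] = 25/3
E[X²] = 236/3
Var(X) = E[X²] - (E[X])² = 236/3 - 625/9 = 83/9

Var(X) = 83/9 ≈ 9.2222


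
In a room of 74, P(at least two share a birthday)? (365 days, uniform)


P(all different) = Π(365-i)/365 for i=0..73
= 0.000351
P(match) = 1 - 0.000351 = 0.999649

P ≈ 0.9996 ≈ 99.96%


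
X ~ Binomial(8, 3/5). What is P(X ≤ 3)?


P(X ≤ 3) = Σ P(X=i) for i=0..3
P(X=0) = 256/390625
P(X=1) = 3072/390625
P(X=2) = 16128/390625
P(X=3) = 48384/390625
Sum = 13568/78125

P(X ≤ 3) = 13568/78125 ≈ 17.37%


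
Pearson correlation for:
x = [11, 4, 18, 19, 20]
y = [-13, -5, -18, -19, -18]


n=5, Σx=72, Σy=-73, Σxy=-1208, Σx²=1222, Σy²=1203
r = (5×(-1208) - 72×(-73))/√((5×1222 - 72²)(5×1203 - (-73)²))
= -784/√(926×686) = -784/√635236 ≈ -784/797.0169 ≈ -0.9837

r ≈ -0.9837


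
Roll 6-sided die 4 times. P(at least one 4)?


P(no 4)^4 = (5/6)^4 = 625/1296
P(≥1) = 1 - 625/1296 = 671/1296

P = 671/1296 ≈ 51.77%


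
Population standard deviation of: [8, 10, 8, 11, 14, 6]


Mean = 57/6 = 19/2
  (8-19/2)²=9/4
  (10-19/2)²=1/4
  (8-19/2)²=9/4
  (11-19/2)²=9/4
  (14-19/2)²=81/4
  (6-19/2)²=49/4
Σ(x-μ)² = 79/2
σ² = (79/2)/6 = 79/12

σ = √(79/12) ≈ 2.5658


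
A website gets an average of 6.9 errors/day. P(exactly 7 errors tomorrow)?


Poisson(λ=6.9): P(X=7) = e^(-λ)×λ^k/k!
= e^(-6.9) × 6.9^7 / 7!
≈ 0.001007785429 × 744635.325259 / 5040 ≈ 0.148895

P(X=7) ≈ 0.148895 ≈ 14.89%


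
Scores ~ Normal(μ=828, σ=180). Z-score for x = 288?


z = (x - μ)/σ = (288 - 828)/180 = -3.0

z = -3.0


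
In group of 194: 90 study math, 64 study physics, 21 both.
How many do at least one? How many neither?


|A∪B| = 90+64-21 = 133
Neither = 194-133 = 61

At least one: 133; Neither: 61


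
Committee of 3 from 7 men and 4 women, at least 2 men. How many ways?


Count by #men:
  2M,1W: C(7,2)×C(4,1)=84
  3M,0W: C(7,3)×C(4,0)=35
Total = 119

119


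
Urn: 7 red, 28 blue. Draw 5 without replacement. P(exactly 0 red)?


Hypergeometric: C(7,0)×C(28,5)/C(35,5)
= 1×98280/324632 = 1755/5797

P(X=0) = 1755/5797 ≈ 30.27%


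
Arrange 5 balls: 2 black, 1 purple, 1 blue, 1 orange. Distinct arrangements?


5!/(2!×1!×1!×1!) = 60

60


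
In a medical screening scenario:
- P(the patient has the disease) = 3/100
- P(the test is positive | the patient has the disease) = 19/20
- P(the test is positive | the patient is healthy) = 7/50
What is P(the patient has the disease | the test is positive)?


Using Bayes' theorem:
P(A|B) = P(B|A)·P(A) / P(B)

P(the test is positive) = 19/20 × 3/100 + 7/50 × 97/100
= 57/2000 + 679/5000 = 1643/10000

P(the patient has the disease|the test is positive) = (57/2000) / (1643/10000) = 285/1643

P(the patient has the disease|the test is positive) = 285/1643 ≈ 17.35%


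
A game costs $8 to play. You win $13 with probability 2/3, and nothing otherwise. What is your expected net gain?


E[gain] = (13-8)×2/3 + (-8)×1/3
= 10/3 - 8/3 = 2/3

Expected net gain = $2/3 ≈ $0.67


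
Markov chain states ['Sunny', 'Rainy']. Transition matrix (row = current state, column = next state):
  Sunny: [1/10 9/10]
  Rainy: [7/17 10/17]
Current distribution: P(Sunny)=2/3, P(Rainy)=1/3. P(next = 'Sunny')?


P(next=Sunny) = Σᵢ P(now=i)×P(i→Sunny)
= 2/3×1/10 + 1/3×7/17
= 1/15 + 7/51 = 52/255

P = 52/255 ≈ 0.2039


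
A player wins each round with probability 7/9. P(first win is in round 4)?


Geometric: P(X=4) = (1-p)^(k-1)×p = (2/9)^3×7/9 = 56/6561

P(X=4) = 56/6561 ≈ 0.85%


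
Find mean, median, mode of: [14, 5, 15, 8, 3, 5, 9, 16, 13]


Sorted: [3, 5, 5, 8, 9, 13, 14, 15, 16]
Mean = 88/9
Median = 9
Freq: {14: 1, 5: 2, 15: 1, 8: 1, 3: 1, 9: 1, 16: 1, 13: 1}
Mode: [5]

Mean=88/9, Median=9, Mode=5


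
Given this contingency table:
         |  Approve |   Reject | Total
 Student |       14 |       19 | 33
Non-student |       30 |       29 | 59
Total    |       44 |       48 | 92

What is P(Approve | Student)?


P(Approve | Student) = 14/(14+19) = 14/33

P(Approve|Student) = 14/33 ≈ 42.42%


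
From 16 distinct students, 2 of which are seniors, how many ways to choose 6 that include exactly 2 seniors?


Choose 2 of the 2 seniors and 4 of the other 14 students:
C(2,2)×C(14,4) = 1×1001 = 1001

1001


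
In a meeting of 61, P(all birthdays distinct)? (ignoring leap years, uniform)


P(all different) = Π(365-i)/365 for i=0..60
= (365/365)×(364/365)×...×(305/365)
= 0.004911

P ≈ 0.0049 ≈ 0.49%


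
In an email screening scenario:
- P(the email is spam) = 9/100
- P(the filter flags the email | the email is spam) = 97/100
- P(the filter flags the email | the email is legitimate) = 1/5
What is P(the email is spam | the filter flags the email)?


Using Bayes' theorem:
P(A|B) = P(B|A)·P(A) / P(B)

P(the filter flags the email) = 97/100 × 9/100 + 1/5 × 91/100
= 873/10000 + 91/500 = 2693/10000

P(the email is spam|the filter flags the email) = (873/10000) / (2693/10000) = 873/2693

P(the email is spam|the filter flags the email) = 873/2693 ≈ 32.42%


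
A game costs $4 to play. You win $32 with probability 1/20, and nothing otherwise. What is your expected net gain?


E[gain] = (32-4)×1/20 + (-4)×19/20
= 7/5 - 19/5 = -12/5

Expected net gain = $-12/5 ≈ $-2.40


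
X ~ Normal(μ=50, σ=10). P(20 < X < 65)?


z₁=(20-50)/10=-3.0, z₂=(65-50)/10=1.5
P = Φ(1.5) - Φ(-3.0) = 0.933193 - 0.001350 = 0.931843 ≈ 0.9318

P(20 < X < 65) ≈ 0.9318


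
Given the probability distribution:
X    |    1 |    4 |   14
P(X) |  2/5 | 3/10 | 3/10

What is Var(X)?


E[X] = 29/5
E[X²] = 64
Var(X) = E[X²] - (E[X])² = 64 - 841/25 = 759/25

Var(X) = 759/25 ≈ 30.3600


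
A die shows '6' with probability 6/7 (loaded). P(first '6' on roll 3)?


Geometric: P(X=3) = (1-p)^(k-1)×p = (1/7)^2×6/7 = 6/343

P(X=3) = 6/343 ≈ 1.75%


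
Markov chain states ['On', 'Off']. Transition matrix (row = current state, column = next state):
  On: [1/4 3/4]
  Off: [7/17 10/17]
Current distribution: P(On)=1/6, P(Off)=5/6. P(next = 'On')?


P(next=On) = Σᵢ P(now=i)×P(i→On)
= 1/6×1/4 + 5/6×7/17
= 1/24 + 35/102 = 157/408

P = 157/408 ≈ 0.3848


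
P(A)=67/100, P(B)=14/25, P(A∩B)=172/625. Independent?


P(A)×P(B) = 469/1250
P(A∩B) = 172/625
Not equal → NOT independent

No, not independent


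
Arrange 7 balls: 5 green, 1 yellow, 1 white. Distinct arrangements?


7!/(5!×1!×1!) = 42

42


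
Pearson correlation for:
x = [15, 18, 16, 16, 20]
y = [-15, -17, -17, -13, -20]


n=5, Σx=85, Σy=-82, Σxy=-1411, Σx²=1461, Σy²=1372
r = (5×(-1411) - 85×(-82))/√((5×1461 - 85²)(5×1372 - (-82)²))
= -85/√(80×136) = -85/√10880 ≈ -85/104.3072 ≈ -0.8149

r ≈ -0.8149


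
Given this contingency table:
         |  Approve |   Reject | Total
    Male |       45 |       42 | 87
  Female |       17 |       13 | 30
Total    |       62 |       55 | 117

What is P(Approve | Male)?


P(Approve | Male) = 45/(45+42) = 45/87 = 15/29

P(Approve|Male) = 15/29 ≈ 51.72%


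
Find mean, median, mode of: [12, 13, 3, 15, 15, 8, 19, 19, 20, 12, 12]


Sorted: [3, 8, 12, 12, 12, 13, 15, 15, 19, 19, 20]
Mean = 148/11
Median = 13
Freq: {12: 3, 13: 1, 3: 1, 15: 2, 8: 1, 19: 2, 20: 1}
Mode: [12]

Mean=148/11, Median=13, Mode=12


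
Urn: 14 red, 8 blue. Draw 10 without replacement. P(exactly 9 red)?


Hypergeometric: C(14,9)×C(8,1)/C(22,10)
= 2002×8/646646 = 8/323

P(X=9) = 8/323 ≈ 2.48%


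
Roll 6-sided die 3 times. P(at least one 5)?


P(no 5)^3 = (5/6)^3 = 125/216
P(≥1) = 1 - 125/216 = 91/216

P = 91/216 ≈ 42.13%


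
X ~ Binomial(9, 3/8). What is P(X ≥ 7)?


P(X ≥ 7) = Σ P(X=i) for i=7..9
P(X=7) = 492075/33554432
P(X=8) = 295245/134217728
P(X=9) = 19683/134217728
Sum = 570807/33554432

P(X ≥ 7) = 570807/33554432 ≈ 1.70%


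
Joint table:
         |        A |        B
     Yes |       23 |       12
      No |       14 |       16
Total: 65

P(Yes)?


P(Yes) = (23+12)/65 = 35/65 = 7/13

P(Yes) = 7/13 ≈ 53.85%


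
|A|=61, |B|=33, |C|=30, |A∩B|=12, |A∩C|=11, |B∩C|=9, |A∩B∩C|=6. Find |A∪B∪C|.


|A∪B∪C| = 61+33+30-12-11-9+6 = 98

|A∪B∪C| = 98


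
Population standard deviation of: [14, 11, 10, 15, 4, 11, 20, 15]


Mean = 100/8 = 25/2
  (14-25/2)²=9/4
  (11-25/2)²=9/4
  (10-25/2)²=25/4
  (15-25/2)²=25/4
  (4-25/2)²=289/4
  (11-25/2)²=9/4
  (20-25/2)²=225/4
  (15-25/2)²=25/4
Σ(x-μ)² = 154
σ² = 154/8 = 77/4

σ = √(77/4) ≈ 4.3875


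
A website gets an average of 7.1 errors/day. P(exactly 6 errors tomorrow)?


Poisson(λ=7.1): P(X=6) = e^(-λ)×λ^k/k!
= e^(-7.1) × 7.1^6 / 6!
≈ 0.0008251049233 × 128100.283921 / 720 ≈ 0.146800

P(X=6) ≈ 0.146800 ≈ 14.68%
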